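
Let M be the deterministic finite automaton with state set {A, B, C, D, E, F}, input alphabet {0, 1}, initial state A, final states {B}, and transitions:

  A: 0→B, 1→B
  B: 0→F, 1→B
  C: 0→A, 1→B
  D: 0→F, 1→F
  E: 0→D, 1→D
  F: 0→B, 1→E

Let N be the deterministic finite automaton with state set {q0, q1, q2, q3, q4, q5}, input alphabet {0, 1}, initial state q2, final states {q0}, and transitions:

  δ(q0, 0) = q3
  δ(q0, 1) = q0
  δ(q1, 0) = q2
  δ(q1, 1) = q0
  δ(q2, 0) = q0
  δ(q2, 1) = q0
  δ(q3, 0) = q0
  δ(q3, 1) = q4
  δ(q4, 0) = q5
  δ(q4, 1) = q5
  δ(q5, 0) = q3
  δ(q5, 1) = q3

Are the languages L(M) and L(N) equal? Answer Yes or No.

Yes

Exploring the product automaton M × N from the start pair (A, q2), following both machines on each input symbol, reaches 5 state pairs: (A, q2), (B, q0), (F, q3), (E, q4), (D, q5).
M accepts in {B} and N accepts in {q0}. In every reachable pair the two components are either both accepting — (B, q0) — or both non-accepting, so no string is accepted by exactly one of the machines: L(M) \ L(N) and L(N) \ L(M) are both empty.
Hence every string is accepted by M iff it is accepted by N, and the two languages coincide.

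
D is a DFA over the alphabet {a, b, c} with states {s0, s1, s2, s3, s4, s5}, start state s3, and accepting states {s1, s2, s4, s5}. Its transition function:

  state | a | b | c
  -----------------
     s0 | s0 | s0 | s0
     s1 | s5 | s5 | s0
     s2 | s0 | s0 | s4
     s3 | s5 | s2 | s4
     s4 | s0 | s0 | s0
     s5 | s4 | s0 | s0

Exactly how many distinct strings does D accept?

The useful subgraph on states {s2, s3, s4, s5} is acyclic, so L(D) is finite; the longest accepting path visits 3 useful states, giving maximum string length 2.
Counting accepting paths from s3 by length: 3 of length 1, 2 of length 2. Total 5.

5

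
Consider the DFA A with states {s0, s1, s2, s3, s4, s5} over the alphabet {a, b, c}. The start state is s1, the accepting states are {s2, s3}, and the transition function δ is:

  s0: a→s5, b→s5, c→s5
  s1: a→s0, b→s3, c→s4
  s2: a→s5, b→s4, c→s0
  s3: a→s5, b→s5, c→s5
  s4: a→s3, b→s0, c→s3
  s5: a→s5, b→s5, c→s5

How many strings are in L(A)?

3

The useful subgraph on states {s1, s3, s4} is acyclic, so L(A) is finite; the longest accepting path visits 3 useful states, giving maximum string length 2.
Counting accepting paths from s1 by length: 1 of length 1, 2 of length 2. Total 3.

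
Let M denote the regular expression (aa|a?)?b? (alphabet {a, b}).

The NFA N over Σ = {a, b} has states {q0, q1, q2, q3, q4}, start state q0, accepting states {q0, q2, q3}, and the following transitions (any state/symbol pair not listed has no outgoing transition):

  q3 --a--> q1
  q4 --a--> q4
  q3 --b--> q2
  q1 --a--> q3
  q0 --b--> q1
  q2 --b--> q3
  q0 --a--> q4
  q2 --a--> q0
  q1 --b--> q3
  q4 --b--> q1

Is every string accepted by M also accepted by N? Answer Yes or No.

The string a is in L(M) but not in L(N).
So L(M) ⊄ L(N).

No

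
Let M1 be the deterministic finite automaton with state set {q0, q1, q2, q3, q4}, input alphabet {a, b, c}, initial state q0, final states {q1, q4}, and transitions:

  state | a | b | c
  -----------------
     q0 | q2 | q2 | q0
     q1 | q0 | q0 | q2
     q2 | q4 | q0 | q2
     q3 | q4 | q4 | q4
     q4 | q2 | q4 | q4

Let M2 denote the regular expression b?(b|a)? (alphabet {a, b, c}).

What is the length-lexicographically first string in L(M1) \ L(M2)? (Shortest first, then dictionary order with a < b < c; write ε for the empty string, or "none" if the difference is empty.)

aa

The string aa is accepted by M1 but not by M2.
No shorter string lies in the difference, and aa is the lexicographically first length-2 string in L(M1) \ L(M2).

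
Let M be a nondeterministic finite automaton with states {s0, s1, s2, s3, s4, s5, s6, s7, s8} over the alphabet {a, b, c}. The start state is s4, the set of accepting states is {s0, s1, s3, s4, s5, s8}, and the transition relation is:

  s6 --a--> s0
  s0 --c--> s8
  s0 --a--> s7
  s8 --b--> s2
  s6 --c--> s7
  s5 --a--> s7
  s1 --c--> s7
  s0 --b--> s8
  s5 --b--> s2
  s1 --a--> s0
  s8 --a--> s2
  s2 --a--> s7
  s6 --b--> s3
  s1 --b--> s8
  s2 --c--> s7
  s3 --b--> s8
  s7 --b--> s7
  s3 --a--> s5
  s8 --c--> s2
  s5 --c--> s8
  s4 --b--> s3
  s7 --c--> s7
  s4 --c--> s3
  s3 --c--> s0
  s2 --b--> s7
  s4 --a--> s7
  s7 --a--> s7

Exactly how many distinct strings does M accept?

The useful subgraph on states {s0, s3, s4, s5, s8} is acyclic, so L(M) is finite; the longest accepting path visits 4 useful states, giving maximum string length 3.
Counting accepting paths from s4 by length: 1 of length 0, 2 of length 1, 6 of length 2, 6 of length 3. Total 15.

15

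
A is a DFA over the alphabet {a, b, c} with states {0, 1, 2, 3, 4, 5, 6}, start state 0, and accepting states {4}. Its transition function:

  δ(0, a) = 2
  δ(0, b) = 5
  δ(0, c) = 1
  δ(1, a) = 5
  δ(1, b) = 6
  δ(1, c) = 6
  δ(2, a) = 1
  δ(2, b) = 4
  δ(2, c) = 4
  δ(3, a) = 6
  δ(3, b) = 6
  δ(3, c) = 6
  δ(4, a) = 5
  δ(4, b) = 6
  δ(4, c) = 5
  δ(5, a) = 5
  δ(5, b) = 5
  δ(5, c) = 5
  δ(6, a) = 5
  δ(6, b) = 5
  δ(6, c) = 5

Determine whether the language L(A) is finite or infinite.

finite

The useful states (reachable from 0 and able to reach an accepting state) are {0, 2, 4}.
Restricted to these states the transition graph has no cycle, so every accepting path has bounded length and L is finite.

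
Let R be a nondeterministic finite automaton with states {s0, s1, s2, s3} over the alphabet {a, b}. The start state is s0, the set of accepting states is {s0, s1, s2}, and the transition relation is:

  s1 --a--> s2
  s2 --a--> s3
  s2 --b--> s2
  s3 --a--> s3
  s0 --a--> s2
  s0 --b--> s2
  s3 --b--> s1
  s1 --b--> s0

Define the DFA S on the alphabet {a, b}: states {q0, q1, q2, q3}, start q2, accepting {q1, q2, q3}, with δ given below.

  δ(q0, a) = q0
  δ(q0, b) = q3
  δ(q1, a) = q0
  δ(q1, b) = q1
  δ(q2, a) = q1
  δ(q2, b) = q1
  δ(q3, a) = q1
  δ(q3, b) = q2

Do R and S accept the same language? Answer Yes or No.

Yes

Exploring the product automaton R × S from the start pair (s0, q2), following both machines on each input symbol, reaches 4 state pairs: (s0, q2), (s2, q1), (s3, q0), (s1, q3).
R accepts in {s0, s1, s2} and S accepts in {q1, q2, q3}. In every reachable pair the two components are either both accepting — (s0, q2), (s2, q1), (s1, q3) — or both non-accepting, so no string is accepted by exactly one of the machines: L(R) \ L(S) and L(S) \ L(R) are both empty.
Hence every string is accepted by R iff it is accepted by S, and the two languages coincide.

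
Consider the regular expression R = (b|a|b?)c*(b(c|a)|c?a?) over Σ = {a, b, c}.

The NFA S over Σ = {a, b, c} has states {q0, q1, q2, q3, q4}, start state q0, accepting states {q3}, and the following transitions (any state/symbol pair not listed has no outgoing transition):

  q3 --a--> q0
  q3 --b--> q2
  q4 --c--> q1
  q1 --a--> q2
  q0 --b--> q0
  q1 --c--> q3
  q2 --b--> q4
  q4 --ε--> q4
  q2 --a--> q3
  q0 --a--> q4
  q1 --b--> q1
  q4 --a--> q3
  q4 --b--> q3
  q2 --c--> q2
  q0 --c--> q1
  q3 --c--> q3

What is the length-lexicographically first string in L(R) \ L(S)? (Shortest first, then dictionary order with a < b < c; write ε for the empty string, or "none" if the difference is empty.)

The empty string ε is accepted by R but not by S.
Since ε is the unique shortest string, it is the required witness.

ε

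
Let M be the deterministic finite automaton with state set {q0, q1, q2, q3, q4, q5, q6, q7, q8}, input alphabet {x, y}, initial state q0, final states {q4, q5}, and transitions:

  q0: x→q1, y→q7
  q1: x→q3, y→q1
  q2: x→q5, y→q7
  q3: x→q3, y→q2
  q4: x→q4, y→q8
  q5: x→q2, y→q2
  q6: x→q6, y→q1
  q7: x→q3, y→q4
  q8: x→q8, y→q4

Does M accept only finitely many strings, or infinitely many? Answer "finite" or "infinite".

infinite

State q1 is reachable from the start and can reach an accepting state, and it lies on the cycle q1 → q1.
Traversing that cycle any number of times yields accepted strings of unbounded length, so the language is infinite.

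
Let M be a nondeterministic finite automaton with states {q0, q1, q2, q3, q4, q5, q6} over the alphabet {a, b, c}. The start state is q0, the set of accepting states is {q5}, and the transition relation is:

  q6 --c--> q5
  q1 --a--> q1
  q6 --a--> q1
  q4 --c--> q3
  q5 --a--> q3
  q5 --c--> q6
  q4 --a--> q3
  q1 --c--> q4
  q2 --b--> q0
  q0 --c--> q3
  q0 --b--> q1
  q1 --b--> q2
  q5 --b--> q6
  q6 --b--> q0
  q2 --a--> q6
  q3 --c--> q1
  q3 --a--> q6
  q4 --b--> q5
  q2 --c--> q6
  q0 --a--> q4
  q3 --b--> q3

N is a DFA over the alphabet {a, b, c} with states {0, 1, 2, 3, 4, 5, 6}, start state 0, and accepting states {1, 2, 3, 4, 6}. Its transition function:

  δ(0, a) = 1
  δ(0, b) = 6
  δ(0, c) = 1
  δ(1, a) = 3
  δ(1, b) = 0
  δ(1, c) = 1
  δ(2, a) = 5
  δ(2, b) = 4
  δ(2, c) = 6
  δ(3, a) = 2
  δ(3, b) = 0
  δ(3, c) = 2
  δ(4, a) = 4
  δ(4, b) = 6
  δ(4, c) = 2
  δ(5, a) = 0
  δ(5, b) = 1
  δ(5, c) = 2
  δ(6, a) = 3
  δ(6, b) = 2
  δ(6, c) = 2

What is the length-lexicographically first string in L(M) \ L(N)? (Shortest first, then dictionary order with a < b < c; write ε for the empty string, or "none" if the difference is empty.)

ab

The string ab is accepted by M but not by N.
No shorter string lies in the difference, and ab is the lexicographically first length-2 string in L(M) \ L(N).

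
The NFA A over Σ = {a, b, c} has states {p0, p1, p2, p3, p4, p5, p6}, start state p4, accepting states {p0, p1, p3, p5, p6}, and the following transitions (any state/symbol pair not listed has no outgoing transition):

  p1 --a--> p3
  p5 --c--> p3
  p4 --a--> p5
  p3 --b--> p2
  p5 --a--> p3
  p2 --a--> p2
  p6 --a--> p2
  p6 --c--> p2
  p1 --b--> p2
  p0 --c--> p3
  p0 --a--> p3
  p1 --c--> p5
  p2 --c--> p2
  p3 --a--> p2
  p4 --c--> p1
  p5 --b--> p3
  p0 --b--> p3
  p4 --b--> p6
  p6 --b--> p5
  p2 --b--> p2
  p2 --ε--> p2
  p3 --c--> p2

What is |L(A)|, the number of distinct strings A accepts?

15

The useful subgraph on states {p1, p3, p4, p5, p6} is acyclic, so L(A) is finite; the longest accepting path visits 4 useful states, giving maximum string length 3.
Counting accepting paths from p4 by length: 3 of length 1, 6 of length 2, 6 of length 3. Total 15.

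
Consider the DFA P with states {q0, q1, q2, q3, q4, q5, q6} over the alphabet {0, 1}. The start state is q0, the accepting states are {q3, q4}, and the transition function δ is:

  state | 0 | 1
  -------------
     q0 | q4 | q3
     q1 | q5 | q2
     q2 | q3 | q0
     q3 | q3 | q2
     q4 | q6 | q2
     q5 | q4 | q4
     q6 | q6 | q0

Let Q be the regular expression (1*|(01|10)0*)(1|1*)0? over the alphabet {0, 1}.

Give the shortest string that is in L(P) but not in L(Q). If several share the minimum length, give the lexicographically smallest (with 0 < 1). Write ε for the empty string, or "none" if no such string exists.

The string 0010 is accepted by P but not by Q.
No shorter string lies in the difference, and 0010 is the lexicographically first length-4 string in L(P) \ L(Q).

0010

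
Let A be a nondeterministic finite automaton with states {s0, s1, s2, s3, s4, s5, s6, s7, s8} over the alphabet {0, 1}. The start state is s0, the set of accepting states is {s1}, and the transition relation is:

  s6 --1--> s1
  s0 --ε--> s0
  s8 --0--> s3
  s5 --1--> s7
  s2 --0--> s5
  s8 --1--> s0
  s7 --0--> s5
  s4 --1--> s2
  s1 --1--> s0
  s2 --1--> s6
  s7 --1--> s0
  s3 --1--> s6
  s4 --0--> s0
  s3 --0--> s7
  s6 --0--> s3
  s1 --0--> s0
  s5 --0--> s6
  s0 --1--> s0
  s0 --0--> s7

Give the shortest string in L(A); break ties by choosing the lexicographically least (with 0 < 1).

0001

A breadth-first search from s0 reaches an accepting state first via the path s0 → s7 → s5 → s6 → s1 on input 0001.
No string of length < 4 is accepted (BFS exhausts all shorter strings without reaching an accepting state), and 0001 is the lexicographically least accepting string of length 4.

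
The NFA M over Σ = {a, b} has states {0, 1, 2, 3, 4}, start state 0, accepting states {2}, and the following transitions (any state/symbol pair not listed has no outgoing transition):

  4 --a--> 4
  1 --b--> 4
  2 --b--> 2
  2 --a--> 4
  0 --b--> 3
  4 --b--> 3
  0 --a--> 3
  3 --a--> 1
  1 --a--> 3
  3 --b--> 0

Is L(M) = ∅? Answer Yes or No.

The states reachable from the start state are {0, 1, 3, 4}.
None of the accepting states {2} is reachable, so no string is accepted and L(M) = ∅.

Yes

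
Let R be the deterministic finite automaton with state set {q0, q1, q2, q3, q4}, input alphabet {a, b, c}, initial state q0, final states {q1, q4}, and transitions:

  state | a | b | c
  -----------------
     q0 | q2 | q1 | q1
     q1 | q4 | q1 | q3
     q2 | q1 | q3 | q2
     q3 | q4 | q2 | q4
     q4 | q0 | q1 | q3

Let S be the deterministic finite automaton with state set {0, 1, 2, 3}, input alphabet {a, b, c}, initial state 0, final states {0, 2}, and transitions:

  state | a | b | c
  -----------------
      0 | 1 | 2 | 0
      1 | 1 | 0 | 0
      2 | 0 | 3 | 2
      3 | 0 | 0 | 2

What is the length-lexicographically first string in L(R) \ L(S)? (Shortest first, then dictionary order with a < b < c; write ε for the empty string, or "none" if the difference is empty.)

aa

The string aa is accepted by R but not by S.
No shorter string lies in the difference, and aa is the lexicographically first length-2 string in L(R) \ L(S).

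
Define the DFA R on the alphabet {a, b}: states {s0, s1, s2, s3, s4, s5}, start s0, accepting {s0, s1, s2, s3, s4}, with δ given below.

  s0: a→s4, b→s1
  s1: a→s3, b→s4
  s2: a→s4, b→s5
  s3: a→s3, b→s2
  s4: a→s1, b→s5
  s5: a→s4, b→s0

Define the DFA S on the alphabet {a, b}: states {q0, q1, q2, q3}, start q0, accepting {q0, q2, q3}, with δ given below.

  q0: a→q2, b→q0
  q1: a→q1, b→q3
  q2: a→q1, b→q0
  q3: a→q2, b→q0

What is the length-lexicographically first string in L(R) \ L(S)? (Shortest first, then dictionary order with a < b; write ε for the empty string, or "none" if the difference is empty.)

aa

The string aa is accepted by R but not by S.
No shorter string lies in the difference, and aa is the lexicographically first length-2 string in L(R) \ L(S).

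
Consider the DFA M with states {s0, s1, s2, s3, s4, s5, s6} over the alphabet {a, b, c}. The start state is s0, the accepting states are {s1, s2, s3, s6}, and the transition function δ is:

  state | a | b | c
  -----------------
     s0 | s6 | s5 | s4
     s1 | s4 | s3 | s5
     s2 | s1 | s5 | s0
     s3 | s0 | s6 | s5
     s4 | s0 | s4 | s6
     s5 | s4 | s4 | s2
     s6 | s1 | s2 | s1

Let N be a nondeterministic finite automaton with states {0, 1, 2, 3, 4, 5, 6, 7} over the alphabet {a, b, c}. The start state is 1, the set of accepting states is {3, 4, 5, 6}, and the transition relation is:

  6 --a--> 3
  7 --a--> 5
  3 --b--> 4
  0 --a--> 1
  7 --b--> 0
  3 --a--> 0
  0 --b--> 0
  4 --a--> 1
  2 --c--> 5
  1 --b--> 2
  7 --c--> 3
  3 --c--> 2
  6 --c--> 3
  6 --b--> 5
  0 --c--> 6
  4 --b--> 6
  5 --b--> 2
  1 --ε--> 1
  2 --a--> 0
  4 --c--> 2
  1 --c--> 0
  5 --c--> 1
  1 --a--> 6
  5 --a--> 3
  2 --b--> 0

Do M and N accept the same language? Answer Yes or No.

Exploring the product automaton M × N from the start pair (s0, 1), following both machines on each input symbol, reaches 7 state pairs: (s0, 1), (s6, 6), (s5, 2), (s4, 0), (s1, 3), (s2, 5), (s3, 4).
M accepts in {s1, s2, s3, s6} and N accepts in {3, 4, 5, 6}. In every reachable pair the two components are either both accepting — (s6, 6), (s1, 3), (s2, 5), (s3, 4) — or both non-accepting, so no string is accepted by exactly one of the machines: L(M) \ L(N) and L(N) \ L(M) are both empty.
Hence every string is accepted by M iff it is accepted by N, and the two languages coincide.

Yes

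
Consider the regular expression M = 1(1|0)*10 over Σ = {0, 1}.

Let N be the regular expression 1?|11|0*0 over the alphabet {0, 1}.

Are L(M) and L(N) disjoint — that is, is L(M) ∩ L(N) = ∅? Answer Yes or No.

Converting the expression M to a DFA (subset construction, then merging equivalent states) gives the minimal DFA with states {m0, m1, m2, m3, m4}, start state m0, accepting states {m4} and transitions m0: 0→m1, 1→m2; m1: 0→m1, 1→m1; m2: 0→m2, 1→m3; m3: 0→m4, 1→m3; m4: 0→m2, 1→m3.
Converting the expression N to a DFA (subset construction, then merging equivalent states) gives the minimal DFA with states {n0, n1, n2, n3, n4}, start state n0, accepting states {n0, n1, n2, n4} and transitions n0: 0→n1, 1→n2; n1: 0→n1, 1→n3; n2: 0→n3, 1→n4; n3: 0→n3, 1→n3; n4: 0→n3, 1→n3.
Exploring the product automaton M × N from the start pair (m0, n0), following both machines on each input symbol, reaches 8 state pairs: (m0, n0), (m1, n1), (m2, n2), (m1, n3), (m2, n3), (m3, n4), (m3, n3), (m4, n3).
M accepts in {m4} and N accepts in {n0, n1, n2, n4}; no reachable pair has both components accepting, so no string drives both machines to acceptance simultaneously and L(M) ∩ L(N) = ∅.
So no string is accepted by both, and the intersection is empty.

Yes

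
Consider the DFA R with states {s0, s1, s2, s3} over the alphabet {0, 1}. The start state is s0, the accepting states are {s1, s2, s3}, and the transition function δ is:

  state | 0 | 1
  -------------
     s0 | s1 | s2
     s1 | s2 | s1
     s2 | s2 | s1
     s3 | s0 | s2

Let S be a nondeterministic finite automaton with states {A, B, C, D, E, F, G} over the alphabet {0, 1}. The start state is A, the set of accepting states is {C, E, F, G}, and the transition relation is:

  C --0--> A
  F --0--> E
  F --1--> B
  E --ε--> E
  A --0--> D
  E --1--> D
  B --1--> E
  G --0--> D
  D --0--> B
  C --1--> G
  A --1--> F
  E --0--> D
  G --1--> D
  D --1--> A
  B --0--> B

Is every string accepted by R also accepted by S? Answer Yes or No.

The string 0 is in L(R) but not in L(S).
So L(R) ⊄ L(S).

No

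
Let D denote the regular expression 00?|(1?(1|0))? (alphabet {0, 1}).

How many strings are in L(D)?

6

The expression has no Kleene star, so L(D) is finite. Expanding the alternatives gives {ε, 0, 1, 00, 10, 11}.
That is 1 of length 0, 2 of length 1, 3 of length 2: 6 strings in all.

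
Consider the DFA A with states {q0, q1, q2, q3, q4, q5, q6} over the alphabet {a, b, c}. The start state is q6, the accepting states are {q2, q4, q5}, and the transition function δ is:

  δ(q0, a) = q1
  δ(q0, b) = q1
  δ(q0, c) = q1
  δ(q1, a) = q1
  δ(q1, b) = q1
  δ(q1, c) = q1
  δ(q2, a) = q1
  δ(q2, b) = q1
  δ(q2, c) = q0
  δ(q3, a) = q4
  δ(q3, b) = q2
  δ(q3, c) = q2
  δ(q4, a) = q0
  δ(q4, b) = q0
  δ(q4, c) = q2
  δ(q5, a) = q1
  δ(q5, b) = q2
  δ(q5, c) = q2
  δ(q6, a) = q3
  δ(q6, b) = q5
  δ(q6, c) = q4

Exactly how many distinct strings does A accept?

The useful subgraph on states {q2, q3, q4, q5, q6} is acyclic, so L(A) is finite; the longest accepting path visits 4 useful states, giving maximum string length 3.
Counting accepting paths from q6 by length: 2 of length 1, 6 of length 2, 1 of length 3. Total 9.

9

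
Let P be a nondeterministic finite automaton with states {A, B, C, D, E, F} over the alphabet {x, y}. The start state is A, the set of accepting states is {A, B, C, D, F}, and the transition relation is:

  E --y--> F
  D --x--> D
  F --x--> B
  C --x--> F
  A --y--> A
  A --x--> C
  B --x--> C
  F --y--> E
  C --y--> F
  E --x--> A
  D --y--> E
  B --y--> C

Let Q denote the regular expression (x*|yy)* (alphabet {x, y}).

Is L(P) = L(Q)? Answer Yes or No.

No

The string y is accepted by P but rejected by Q.
So L(P) ≠ L(Q).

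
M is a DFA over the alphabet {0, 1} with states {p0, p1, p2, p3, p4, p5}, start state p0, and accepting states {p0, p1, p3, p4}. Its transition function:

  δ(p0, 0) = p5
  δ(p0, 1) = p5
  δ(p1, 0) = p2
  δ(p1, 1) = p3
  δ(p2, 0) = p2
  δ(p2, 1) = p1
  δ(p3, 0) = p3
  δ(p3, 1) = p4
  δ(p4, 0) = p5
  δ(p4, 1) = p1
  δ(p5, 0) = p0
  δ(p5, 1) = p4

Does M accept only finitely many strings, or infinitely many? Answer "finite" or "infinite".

State p0 is reachable from the start and can reach an accepting state, and it lies on the cycle p0 → p5 → p0.
Traversing that cycle any number of times yields accepted strings of unbounded length, so the language is infinite.

infinite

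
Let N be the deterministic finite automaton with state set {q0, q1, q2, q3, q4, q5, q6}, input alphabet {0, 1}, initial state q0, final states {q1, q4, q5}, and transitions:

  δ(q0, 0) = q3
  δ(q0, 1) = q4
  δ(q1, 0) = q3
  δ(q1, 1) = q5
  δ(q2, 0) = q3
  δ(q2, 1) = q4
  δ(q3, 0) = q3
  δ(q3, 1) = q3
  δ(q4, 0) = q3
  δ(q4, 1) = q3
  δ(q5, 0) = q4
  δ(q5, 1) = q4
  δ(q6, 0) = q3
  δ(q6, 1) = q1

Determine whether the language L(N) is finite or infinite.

finite

The useful states (reachable from q0 and able to reach an accepting state) are {q0, q4}.
Restricted to these states the transition graph has no cycle, so every accepting path has bounded length and L is finite.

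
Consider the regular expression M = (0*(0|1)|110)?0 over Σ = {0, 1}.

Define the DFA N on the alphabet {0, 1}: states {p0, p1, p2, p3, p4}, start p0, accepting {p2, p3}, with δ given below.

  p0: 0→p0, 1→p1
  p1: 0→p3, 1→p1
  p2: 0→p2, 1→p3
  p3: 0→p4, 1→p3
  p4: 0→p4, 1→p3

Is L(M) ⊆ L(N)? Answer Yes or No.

The string 0 is in L(M) but not in L(N).
So L(M) ⊄ L(N).

No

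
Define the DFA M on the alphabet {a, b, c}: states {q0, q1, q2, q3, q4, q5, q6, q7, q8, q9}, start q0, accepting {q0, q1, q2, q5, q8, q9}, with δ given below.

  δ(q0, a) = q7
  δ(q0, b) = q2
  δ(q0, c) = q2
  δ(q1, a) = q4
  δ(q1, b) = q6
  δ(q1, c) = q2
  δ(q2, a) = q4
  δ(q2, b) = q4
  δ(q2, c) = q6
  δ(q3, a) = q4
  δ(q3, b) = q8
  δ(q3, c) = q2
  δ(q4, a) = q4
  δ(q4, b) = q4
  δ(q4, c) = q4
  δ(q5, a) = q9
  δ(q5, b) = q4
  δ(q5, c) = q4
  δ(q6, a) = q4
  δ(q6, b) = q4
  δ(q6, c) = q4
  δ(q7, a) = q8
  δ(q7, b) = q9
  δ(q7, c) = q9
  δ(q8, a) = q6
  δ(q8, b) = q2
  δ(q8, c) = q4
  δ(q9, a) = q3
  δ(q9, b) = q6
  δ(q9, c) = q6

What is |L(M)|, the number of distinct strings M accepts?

The useful subgraph on states {q0, q2, q3, q7, q8, q9} is acyclic, so L(M) is finite; the longest accepting path visits 6 useful states, giving maximum string length 5.
Counting accepting paths from q0 by length: 1 of length 0, 2 of length 1, 3 of length 2, 1 of length 3, 4 of length 4, 2 of length 5. Total 13.

13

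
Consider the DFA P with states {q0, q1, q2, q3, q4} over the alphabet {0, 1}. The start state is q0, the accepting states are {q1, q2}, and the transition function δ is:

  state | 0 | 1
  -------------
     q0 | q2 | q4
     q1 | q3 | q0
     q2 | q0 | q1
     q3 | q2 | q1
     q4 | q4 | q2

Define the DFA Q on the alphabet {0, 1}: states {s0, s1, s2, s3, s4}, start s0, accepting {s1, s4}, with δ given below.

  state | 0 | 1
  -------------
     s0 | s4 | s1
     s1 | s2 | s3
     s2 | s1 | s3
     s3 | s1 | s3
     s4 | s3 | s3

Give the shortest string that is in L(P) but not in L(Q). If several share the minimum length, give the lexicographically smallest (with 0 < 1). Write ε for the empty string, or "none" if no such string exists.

01

The string 01 is accepted by P but not by Q.
No shorter string lies in the difference, and 01 is the lexicographically first length-2 string in L(P) \ L(Q).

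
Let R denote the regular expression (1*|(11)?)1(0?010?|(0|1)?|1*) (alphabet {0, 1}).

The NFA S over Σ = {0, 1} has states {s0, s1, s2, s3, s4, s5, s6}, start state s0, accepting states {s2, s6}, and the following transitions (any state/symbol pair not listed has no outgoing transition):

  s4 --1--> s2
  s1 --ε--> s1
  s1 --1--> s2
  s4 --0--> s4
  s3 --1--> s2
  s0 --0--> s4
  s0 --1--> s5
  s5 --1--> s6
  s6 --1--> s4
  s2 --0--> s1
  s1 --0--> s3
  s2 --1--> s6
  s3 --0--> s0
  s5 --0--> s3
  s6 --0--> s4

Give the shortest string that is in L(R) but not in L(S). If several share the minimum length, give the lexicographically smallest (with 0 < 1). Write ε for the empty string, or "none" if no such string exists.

The string 1 is accepted by R but not by S.
No shorter string lies in the difference, and 1 is the lexicographically first length-1 string in L(R) \ L(S).

1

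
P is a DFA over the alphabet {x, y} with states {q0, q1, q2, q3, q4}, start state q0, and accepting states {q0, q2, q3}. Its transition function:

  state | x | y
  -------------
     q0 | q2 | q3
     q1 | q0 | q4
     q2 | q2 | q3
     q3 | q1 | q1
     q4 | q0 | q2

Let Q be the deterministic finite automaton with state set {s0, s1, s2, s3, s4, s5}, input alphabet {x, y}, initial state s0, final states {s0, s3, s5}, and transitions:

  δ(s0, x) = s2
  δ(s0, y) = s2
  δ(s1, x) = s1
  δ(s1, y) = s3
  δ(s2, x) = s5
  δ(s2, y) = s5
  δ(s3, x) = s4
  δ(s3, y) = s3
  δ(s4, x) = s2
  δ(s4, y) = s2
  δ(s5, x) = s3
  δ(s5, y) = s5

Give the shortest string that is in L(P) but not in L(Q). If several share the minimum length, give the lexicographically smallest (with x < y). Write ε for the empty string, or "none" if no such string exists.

The string x is accepted by P but not by Q.
No shorter string lies in the difference, and x is the lexicographically first length-1 string in L(P) \ L(Q).

x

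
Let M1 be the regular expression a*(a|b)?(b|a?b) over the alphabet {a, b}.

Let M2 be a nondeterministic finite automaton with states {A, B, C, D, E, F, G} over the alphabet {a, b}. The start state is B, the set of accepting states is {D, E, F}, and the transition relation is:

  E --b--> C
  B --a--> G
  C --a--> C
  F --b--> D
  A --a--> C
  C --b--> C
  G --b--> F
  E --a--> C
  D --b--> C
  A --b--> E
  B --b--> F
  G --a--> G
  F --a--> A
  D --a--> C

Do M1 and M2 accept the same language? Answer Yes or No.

Converting the expression M1 to a DFA (subset construction, then merging equivalent states) gives the minimal DFA with states {r0, r1, r2, r3, r4}, start state r0, accepting states {r1, r3} and transitions r0: a→r0, b→r1; r1: a→r2, b→r3; r2: a→r4, b→r3; r3: a→r4, b→r4; r4: a→r4, b→r4.
Exploring the product automaton M1 × M2 from the start pair (r0, B), following both machines on each input symbol, reaches 7 state pairs: (r0, B), (r0, G), (r1, F), (r2, A), (r3, D), (r4, C), (r3, E).
M1 accepts in {r1, r3} and M2 accepts in {D, E, F}. In every reachable pair the two components are either both accepting — (r1, F), (r3, D), (r3, E) — or both non-accepting, so no string is accepted by exactly one of the machines: L(M1) \ L(M2) and L(M2) \ L(M1) are both empty.
Hence every string is accepted by M1 iff it is accepted by M2, and the two languages coincide.

Yes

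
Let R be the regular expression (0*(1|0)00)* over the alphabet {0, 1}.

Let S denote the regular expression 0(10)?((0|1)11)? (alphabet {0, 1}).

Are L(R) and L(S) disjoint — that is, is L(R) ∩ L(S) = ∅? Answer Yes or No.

Yes

Converting the expression R to a DFA (subset construction, then merging equivalent states) gives the minimal DFA with states {r0, r1, r2, r3, r4, r5, r6}, start state r0, accepting states {r0, r6} and transitions r0: 0→r1, 1→r2; r1: 0→r3, 1→r2; r2: 0→r4, 1→r5; r3: 0→r6, 1→r2; r4: 0→r0, 1→r5; r5: 0→r5, 1→r5; r6: 0→r6, 1→r2.
Converting the expression S to a DFA (subset construction, then merging equivalent states) gives the minimal DFA with states {s0, s1, s2, s3, s4, s5, s6, s7}, start state s0, accepting states {s1, s6, s7} and transitions s0: 0→s1, 1→s2; s1: 0→s3, 1→s4; s2: 0→s2, 1→s2; s3: 0→s2, 1→s5; s4: 0→s6, 1→s5; s5: 0→s2, 1→s7; s6: 0→s3, 1→s3; s7: 0→s2, 1→s2.
Exploring the product automaton R × S from the start pair (r0, s0), following both machines on each input symbol, reaches 17 state pairs: (r0, s0), (r1, s1), (r2, s2), (r3, s3), (r2, s4), (r4, s2), (r5, s2), (r6, s2), (r2, s5), (r4, s6), (r5, s5), (r0, s2), (r5, s7), (r0, s3), (r5, s3), (r1, s2), (r3, s2).
R accepts in {r0, r6} and S accepts in {s1, s6, s7}; no reachable pair has both components accepting, so no string drives both machines to acceptance simultaneously and L(R) ∩ L(S) = ∅.
So no string is accepted by both, and the intersection is empty.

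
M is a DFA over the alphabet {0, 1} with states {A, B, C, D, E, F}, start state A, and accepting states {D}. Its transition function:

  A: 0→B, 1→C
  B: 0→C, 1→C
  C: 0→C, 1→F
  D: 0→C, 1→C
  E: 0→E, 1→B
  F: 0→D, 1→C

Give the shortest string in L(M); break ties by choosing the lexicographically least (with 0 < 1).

A breadth-first search from A reaches an accepting state first via the path A → C → F → D on input 110.
No string of length < 3 is accepted (BFS exhausts all shorter strings without reaching an accepting state), and 110 is the lexicographically least accepting string of length 3.

110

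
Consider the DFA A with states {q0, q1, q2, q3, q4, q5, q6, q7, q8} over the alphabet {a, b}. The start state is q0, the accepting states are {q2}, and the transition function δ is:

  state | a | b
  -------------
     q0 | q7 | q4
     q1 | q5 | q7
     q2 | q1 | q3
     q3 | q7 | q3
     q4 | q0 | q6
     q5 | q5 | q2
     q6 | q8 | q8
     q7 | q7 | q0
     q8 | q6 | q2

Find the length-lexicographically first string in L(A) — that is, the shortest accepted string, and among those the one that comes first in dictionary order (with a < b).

A breadth-first search from q0 reaches an accepting state first via the path q0 → q4 → q6 → q8 → q2 on input bbab.
No string of length < 4 is accepted (BFS exhausts all shorter strings without reaching an accepting state), and bbab is the lexicographically least accepting string of length 4.

bbab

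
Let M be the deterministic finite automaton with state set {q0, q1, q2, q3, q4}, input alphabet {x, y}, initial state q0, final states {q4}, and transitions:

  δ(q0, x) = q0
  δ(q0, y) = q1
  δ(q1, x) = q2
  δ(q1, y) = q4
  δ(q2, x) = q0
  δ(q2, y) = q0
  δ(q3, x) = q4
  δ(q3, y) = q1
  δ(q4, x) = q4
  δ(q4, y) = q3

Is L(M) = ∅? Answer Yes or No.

No

The string yy is accepted: the run q0 → q1 → q4 ends in the accepting state q4.
Since at least one string is accepted, L(M) is not empty.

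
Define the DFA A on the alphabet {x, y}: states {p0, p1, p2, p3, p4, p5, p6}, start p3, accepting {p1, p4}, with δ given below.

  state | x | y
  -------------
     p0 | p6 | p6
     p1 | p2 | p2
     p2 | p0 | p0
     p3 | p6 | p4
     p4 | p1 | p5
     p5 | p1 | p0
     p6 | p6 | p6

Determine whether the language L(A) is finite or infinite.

finite

The useful states (reachable from p3 and able to reach an accepting state) are {p1, p3, p4, p5}.
Restricted to these states the transition graph has no cycle, so every accepting path has bounded length and L is finite.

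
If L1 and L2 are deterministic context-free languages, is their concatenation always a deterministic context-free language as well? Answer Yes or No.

Take L₁ = {ε, c} (finite, hence regular and DCFL) and L₂ = {c aⁿbⁿ : n≥0} ∪ {cc aⁿb²ⁿ : n≥0} (a DCFL: the number of leading c's tells the DPDA whether to pop one stack symbol per b or per two b's). Then L₁L₂ ∩ cca⁺b* = {cc aⁿbⁿ : n≥1} ∪ {cc aⁿb²ⁿ : n≥1}. If L₁L₂ were a DCFL, so would be this intersection with a regular set, and a DPDA for it started from its configuration after reading cc would accept {aⁿbⁿ : n≥1} ∪ {aⁿb²ⁿ : n≥1}, which no deterministic PDA accepts (a DPDA for it would have a single run on aⁿb²ⁿ, accepting after the prefix aⁿbⁿ and accepting again after n more b's; an ordinary PDA that simulates it on a's and b's and, at any moment when it is accepting, may switch to reading only a fresh letter d while feeding each d to the simulation as a b, would accept aⁱbʲdᵏ (k≥1) exactly when both aⁱbʲ and aⁱbʲ⁺ᵏ are in the language, i.e. its language intersected with the regular set a*b*d⁺ would be exactly {aⁿbⁿdⁿ : n≥1} — impossible, since context-free languages are closed under intersection with regular sets and {aⁿbⁿdⁿ} is not context-free). Hence L₁L₂ is not a DCFL.

No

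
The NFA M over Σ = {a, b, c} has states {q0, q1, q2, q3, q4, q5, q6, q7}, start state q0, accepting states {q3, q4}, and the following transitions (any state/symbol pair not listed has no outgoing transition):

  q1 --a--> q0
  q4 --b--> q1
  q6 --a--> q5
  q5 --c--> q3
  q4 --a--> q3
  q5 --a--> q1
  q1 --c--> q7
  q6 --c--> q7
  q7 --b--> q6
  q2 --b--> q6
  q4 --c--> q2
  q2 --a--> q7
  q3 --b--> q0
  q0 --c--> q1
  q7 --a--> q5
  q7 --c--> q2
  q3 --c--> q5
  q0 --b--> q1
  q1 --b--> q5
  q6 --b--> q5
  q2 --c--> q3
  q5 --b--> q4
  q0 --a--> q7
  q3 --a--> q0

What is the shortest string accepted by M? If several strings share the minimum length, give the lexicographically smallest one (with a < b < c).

A breadth-first search from q0 reaches an accepting state first via the path q0 → q7 → q5 → q4 on input aab.
No string of length < 3 is accepted (BFS exhausts all shorter strings without reaching an accepting state), and aab is the lexicographically least accepting string of length 3.

aab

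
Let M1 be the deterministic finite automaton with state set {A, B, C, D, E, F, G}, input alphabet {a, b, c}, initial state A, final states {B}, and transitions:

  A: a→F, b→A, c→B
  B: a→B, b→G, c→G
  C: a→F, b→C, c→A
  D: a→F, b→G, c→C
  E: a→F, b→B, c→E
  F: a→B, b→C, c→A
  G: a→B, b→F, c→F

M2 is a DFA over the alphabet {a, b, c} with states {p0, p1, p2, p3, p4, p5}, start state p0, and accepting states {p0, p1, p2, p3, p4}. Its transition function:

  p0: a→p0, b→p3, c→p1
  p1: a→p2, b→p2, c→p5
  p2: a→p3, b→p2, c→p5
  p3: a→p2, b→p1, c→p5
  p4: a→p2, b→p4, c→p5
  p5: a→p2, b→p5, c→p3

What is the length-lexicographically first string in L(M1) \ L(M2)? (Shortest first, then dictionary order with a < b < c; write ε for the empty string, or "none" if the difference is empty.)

bc

The string bc is accepted by M1 but not by M2.
No shorter string lies in the difference, and bc is the lexicographically first length-2 string in L(M1) \ L(M2).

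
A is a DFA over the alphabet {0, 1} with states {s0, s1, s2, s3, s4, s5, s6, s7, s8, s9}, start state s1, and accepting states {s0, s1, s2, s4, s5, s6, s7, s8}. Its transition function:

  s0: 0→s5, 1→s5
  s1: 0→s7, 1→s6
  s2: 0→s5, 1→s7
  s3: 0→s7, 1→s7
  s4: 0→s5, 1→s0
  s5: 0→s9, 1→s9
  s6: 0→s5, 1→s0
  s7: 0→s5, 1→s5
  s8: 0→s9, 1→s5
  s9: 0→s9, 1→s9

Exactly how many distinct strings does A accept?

9

The useful subgraph on states {s0, s1, s5, s6, s7} is acyclic, so L(A) is finite; the longest accepting path visits 4 useful states, giving maximum string length 3.
Counting accepting paths from s1 by length: 1 of length 0, 2 of length 1, 4 of length 2, 2 of length 3. Total 9.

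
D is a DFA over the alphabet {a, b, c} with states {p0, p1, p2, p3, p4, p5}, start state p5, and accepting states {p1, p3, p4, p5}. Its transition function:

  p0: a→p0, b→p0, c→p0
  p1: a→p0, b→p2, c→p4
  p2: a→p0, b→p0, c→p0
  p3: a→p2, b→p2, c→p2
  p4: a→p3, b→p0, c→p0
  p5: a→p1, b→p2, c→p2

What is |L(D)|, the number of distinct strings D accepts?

The useful subgraph on states {p1, p3, p4, p5} is acyclic, so L(D) is finite; the longest accepting path visits 4 useful states, giving maximum string length 3.
Counting accepting paths from p5 by length: 1 of length 0, 1 of length 1, 1 of length 2, 1 of length 3. Total 4.

4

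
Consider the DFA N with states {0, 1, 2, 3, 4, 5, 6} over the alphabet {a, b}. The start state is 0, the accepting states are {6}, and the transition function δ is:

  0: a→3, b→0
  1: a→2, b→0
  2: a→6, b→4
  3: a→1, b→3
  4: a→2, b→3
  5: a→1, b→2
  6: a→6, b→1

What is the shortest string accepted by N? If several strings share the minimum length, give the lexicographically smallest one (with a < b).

A breadth-first search from 0 reaches an accepting state first via the path 0 → 3 → 1 → 2 → 6 on input aaaa.
No string of length < 4 is accepted (BFS exhausts all shorter strings without reaching an accepting state), and aaaa is the lexicographically least accepting string of length 4.

aaaa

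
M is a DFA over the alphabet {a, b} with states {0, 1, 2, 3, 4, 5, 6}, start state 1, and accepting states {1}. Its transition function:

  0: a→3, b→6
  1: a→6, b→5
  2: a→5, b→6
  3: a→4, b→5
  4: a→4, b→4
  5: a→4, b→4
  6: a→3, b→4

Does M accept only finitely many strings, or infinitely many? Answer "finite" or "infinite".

The useful states (reachable from 1 and able to reach an accepting state) are {1}.
Restricted to these states the transition graph has no cycle, so every accepting path has bounded length and L is finite.

finite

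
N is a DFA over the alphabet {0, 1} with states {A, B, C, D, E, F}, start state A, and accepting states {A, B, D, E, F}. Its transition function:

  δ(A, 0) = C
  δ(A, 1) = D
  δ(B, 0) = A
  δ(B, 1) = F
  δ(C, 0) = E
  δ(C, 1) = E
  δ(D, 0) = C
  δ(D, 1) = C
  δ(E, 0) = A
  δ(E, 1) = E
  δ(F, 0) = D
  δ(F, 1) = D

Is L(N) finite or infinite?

State A is reachable from the start and can reach an accepting state, and it lies on the cycle A → C → E → A.
Traversing that cycle any number of times yields accepted strings of unbounded length, so the language is infinite.

infinite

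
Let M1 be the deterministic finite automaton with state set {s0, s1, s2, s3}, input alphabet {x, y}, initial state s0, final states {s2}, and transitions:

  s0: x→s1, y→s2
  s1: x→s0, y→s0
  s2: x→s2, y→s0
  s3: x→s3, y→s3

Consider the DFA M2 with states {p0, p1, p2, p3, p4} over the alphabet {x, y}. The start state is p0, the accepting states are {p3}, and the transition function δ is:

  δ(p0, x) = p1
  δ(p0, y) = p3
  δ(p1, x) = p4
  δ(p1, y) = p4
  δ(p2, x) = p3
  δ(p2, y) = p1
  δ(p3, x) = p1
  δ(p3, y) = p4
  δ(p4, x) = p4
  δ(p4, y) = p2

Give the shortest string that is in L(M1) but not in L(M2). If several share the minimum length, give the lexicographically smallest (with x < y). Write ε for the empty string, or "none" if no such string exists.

The string yx is accepted by M1 but not by M2.
No shorter string lies in the difference, and yx is the lexicographically first length-2 string in L(M1) \ L(M2).

yx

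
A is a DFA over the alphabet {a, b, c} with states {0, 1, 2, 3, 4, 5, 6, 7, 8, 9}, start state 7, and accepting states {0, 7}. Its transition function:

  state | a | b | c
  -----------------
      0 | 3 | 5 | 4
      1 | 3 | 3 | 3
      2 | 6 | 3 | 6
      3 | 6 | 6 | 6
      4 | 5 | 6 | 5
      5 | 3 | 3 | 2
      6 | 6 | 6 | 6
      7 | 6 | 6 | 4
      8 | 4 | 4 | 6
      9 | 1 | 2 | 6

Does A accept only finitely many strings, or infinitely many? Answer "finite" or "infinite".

The useful states (reachable from 7 and able to reach an accepting state) are {7}.
Restricted to these states the transition graph has no cycle, so every accepting path has bounded length and L is finite.

finite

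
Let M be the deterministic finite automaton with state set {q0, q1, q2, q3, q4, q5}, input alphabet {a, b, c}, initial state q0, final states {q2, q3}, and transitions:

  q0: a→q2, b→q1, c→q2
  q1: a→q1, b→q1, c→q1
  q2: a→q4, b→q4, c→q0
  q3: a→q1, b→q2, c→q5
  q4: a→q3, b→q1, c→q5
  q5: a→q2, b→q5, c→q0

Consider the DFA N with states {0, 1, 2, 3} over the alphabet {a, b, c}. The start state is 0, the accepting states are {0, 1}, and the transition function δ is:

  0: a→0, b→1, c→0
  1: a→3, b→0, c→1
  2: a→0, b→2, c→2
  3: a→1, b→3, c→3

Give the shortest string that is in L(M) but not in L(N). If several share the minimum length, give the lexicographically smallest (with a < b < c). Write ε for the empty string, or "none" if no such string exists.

The string aba is accepted by M but not by N.
No shorter string lies in the difference, and aba is the lexicographically first length-3 string in L(M) \ L(N).

aba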